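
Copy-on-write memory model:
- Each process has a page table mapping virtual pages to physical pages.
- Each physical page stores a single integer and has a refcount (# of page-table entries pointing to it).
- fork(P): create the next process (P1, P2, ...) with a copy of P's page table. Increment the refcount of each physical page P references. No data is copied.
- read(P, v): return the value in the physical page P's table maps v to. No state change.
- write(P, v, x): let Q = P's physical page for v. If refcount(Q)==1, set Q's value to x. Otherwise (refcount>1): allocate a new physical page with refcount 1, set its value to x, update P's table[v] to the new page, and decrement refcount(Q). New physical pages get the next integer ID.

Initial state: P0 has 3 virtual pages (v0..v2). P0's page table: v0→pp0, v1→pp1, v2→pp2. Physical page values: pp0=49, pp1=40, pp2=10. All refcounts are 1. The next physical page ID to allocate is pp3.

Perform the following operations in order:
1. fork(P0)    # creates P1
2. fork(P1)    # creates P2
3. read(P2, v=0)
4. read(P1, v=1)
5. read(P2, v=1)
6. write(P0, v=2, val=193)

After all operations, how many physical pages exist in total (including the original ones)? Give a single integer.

Op 1: fork(P0) -> P1. 3 ppages; refcounts: pp0:2 pp1:2 pp2:2
Op 2: fork(P1) -> P2. 3 ppages; refcounts: pp0:3 pp1:3 pp2:3
Op 3: read(P2, v0) -> 49. No state change.
Op 4: read(P1, v1) -> 40. No state change.
Op 5: read(P2, v1) -> 40. No state change.
Op 6: write(P0, v2, 193). refcount(pp2)=3>1 -> COPY to pp3. 4 ppages; refcounts: pp0:3 pp1:3 pp2:2 pp3:1

Answer: 4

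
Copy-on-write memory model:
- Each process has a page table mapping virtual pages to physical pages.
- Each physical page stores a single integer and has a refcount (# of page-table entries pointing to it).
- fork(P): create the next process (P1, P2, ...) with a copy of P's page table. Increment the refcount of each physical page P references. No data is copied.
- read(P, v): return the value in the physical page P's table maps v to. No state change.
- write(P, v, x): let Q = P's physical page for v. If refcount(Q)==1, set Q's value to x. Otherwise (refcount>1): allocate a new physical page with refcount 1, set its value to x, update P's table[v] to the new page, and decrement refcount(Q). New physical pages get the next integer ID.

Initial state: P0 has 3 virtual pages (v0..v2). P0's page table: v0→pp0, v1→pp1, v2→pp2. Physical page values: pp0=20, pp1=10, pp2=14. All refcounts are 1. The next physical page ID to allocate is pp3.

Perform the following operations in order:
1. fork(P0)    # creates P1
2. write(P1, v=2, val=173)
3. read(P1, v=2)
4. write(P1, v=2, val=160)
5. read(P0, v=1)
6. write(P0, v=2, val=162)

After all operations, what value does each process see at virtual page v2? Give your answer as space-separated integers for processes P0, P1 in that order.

Answer: 162 160

Derivation:
Op 1: fork(P0) -> P1. 3 ppages; refcounts: pp0:2 pp1:2 pp2:2
Op 2: write(P1, v2, 173). refcount(pp2)=2>1 -> COPY to pp3. 4 ppages; refcounts: pp0:2 pp1:2 pp2:1 pp3:1
Op 3: read(P1, v2) -> 173. No state change.
Op 4: write(P1, v2, 160). refcount(pp3)=1 -> write in place. 4 ppages; refcounts: pp0:2 pp1:2 pp2:1 pp3:1
Op 5: read(P0, v1) -> 10. No state change.
Op 6: write(P0, v2, 162). refcount(pp2)=1 -> write in place. 4 ppages; refcounts: pp0:2 pp1:2 pp2:1 pp3:1
P0: v2 -> pp2 = 162
P1: v2 -> pp3 = 160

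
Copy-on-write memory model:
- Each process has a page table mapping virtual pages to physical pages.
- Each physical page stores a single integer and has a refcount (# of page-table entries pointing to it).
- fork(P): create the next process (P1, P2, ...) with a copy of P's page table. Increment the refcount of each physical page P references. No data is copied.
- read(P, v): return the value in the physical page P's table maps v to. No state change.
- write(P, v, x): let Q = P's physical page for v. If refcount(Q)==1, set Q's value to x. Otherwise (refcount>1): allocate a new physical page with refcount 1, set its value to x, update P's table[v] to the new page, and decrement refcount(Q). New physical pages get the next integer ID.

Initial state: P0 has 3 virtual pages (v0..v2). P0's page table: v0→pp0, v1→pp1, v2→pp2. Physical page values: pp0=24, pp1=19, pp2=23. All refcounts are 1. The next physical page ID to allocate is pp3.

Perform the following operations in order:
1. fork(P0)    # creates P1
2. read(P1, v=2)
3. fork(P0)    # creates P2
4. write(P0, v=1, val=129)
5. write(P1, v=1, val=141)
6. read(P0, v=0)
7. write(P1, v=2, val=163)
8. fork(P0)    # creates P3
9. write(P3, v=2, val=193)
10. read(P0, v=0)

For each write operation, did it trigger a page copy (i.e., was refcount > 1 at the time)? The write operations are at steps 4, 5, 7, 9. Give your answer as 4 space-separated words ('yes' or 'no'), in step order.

Op 1: fork(P0) -> P1. 3 ppages; refcounts: pp0:2 pp1:2 pp2:2
Op 2: read(P1, v2) -> 23. No state change.
Op 3: fork(P0) -> P2. 3 ppages; refcounts: pp0:3 pp1:3 pp2:3
Op 4: write(P0, v1, 129). refcount(pp1)=3>1 -> COPY to pp3. 4 ppages; refcounts: pp0:3 pp1:2 pp2:3 pp3:1
Op 5: write(P1, v1, 141). refcount(pp1)=2>1 -> COPY to pp4. 5 ppages; refcounts: pp0:3 pp1:1 pp2:3 pp3:1 pp4:1
Op 6: read(P0, v0) -> 24. No state change.
Op 7: write(P1, v2, 163). refcount(pp2)=3>1 -> COPY to pp5. 6 ppages; refcounts: pp0:3 pp1:1 pp2:2 pp3:1 pp4:1 pp5:1
Op 8: fork(P0) -> P3. 6 ppages; refcounts: pp0:4 pp1:1 pp2:3 pp3:2 pp4:1 pp5:1
Op 9: write(P3, v2, 193). refcount(pp2)=3>1 -> COPY to pp6. 7 ppages; refcounts: pp0:4 pp1:1 pp2:2 pp3:2 pp4:1 pp5:1 pp6:1
Op 10: read(P0, v0) -> 24. No state change.

yes yes yes yes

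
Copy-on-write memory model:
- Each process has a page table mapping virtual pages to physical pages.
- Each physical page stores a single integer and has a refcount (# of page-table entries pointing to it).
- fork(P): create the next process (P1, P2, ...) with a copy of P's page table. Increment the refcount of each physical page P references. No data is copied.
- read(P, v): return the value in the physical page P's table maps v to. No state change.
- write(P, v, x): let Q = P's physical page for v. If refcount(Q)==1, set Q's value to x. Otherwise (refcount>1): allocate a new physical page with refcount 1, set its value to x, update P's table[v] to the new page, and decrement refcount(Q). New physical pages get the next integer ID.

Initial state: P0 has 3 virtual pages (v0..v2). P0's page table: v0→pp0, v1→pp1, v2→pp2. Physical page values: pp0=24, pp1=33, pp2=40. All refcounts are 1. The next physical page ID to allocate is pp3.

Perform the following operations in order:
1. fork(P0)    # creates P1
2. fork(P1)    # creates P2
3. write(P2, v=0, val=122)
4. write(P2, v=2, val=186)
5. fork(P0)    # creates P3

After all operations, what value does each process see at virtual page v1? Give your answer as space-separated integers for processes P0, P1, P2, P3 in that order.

Op 1: fork(P0) -> P1. 3 ppages; refcounts: pp0:2 pp1:2 pp2:2
Op 2: fork(P1) -> P2. 3 ppages; refcounts: pp0:3 pp1:3 pp2:3
Op 3: write(P2, v0, 122). refcount(pp0)=3>1 -> COPY to pp3. 4 ppages; refcounts: pp0:2 pp1:3 pp2:3 pp3:1
Op 4: write(P2, v2, 186). refcount(pp2)=3>1 -> COPY to pp4. 5 ppages; refcounts: pp0:2 pp1:3 pp2:2 pp3:1 pp4:1
Op 5: fork(P0) -> P3. 5 ppages; refcounts: pp0:3 pp1:4 pp2:3 pp3:1 pp4:1
P0: v1 -> pp1 = 33
P1: v1 -> pp1 = 33
P2: v1 -> pp1 = 33
P3: v1 -> pp1 = 33

Answer: 33 33 33 33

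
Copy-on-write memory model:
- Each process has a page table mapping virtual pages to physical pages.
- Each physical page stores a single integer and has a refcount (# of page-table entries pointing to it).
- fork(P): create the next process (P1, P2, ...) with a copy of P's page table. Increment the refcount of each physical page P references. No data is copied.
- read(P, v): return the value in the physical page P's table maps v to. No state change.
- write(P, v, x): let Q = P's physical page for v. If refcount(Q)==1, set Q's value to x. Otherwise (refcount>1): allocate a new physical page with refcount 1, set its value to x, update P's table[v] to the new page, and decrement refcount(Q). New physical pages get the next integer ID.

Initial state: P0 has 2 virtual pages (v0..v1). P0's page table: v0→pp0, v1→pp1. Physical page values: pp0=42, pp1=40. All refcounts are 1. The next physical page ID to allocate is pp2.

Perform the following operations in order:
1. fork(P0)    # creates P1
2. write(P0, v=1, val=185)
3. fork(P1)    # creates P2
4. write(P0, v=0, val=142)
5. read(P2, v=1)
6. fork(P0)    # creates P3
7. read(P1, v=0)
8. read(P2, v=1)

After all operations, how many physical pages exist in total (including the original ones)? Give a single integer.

Op 1: fork(P0) -> P1. 2 ppages; refcounts: pp0:2 pp1:2
Op 2: write(P0, v1, 185). refcount(pp1)=2>1 -> COPY to pp2. 3 ppages; refcounts: pp0:2 pp1:1 pp2:1
Op 3: fork(P1) -> P2. 3 ppages; refcounts: pp0:3 pp1:2 pp2:1
Op 4: write(P0, v0, 142). refcount(pp0)=3>1 -> COPY to pp3. 4 ppages; refcounts: pp0:2 pp1:2 pp2:1 pp3:1
Op 5: read(P2, v1) -> 40. No state change.
Op 6: fork(P0) -> P3. 4 ppages; refcounts: pp0:2 pp1:2 pp2:2 pp3:2
Op 7: read(P1, v0) -> 42. No state change.
Op 8: read(P2, v1) -> 40. No state change.

Answer: 4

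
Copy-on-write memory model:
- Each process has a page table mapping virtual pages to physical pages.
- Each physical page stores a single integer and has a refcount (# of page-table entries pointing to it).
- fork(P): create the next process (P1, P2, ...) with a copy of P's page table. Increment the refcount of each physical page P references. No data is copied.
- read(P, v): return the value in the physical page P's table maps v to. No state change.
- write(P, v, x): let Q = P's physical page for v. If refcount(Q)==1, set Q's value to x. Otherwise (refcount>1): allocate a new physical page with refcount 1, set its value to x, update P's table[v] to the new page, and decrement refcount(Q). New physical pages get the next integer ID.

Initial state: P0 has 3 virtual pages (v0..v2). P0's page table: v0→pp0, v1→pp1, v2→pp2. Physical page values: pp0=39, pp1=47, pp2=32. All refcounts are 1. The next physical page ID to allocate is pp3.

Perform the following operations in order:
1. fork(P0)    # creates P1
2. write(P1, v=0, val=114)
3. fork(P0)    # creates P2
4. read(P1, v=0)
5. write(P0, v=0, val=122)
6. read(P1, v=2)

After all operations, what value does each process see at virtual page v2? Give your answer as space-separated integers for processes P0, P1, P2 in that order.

Answer: 32 32 32

Derivation:
Op 1: fork(P0) -> P1. 3 ppages; refcounts: pp0:2 pp1:2 pp2:2
Op 2: write(P1, v0, 114). refcount(pp0)=2>1 -> COPY to pp3. 4 ppages; refcounts: pp0:1 pp1:2 pp2:2 pp3:1
Op 3: fork(P0) -> P2. 4 ppages; refcounts: pp0:2 pp1:3 pp2:3 pp3:1
Op 4: read(P1, v0) -> 114. No state change.
Op 5: write(P0, v0, 122). refcount(pp0)=2>1 -> COPY to pp4. 5 ppages; refcounts: pp0:1 pp1:3 pp2:3 pp3:1 pp4:1
Op 6: read(P1, v2) -> 32. No state change.
P0: v2 -> pp2 = 32
P1: v2 -> pp2 = 32
P2: v2 -> pp2 = 32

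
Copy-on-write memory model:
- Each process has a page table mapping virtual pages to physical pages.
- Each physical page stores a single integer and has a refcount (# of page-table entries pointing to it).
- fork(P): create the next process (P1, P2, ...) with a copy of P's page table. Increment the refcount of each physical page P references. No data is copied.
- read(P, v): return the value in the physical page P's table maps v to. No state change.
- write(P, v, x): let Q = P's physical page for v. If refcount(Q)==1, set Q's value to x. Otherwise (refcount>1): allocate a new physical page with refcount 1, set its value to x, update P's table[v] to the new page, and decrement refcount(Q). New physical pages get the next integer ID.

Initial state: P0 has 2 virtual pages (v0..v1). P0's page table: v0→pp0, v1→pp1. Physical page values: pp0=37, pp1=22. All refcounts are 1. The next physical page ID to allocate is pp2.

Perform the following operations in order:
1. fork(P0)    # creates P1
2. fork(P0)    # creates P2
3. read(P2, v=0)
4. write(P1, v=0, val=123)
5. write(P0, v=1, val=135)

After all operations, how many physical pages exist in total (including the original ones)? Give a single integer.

Answer: 4

Derivation:
Op 1: fork(P0) -> P1. 2 ppages; refcounts: pp0:2 pp1:2
Op 2: fork(P0) -> P2. 2 ppages; refcounts: pp0:3 pp1:3
Op 3: read(P2, v0) -> 37. No state change.
Op 4: write(P1, v0, 123). refcount(pp0)=3>1 -> COPY to pp2. 3 ppages; refcounts: pp0:2 pp1:3 pp2:1
Op 5: write(P0, v1, 135). refcount(pp1)=3>1 -> COPY to pp3. 4 ppages; refcounts: pp0:2 pp1:2 pp2:1 pp3:1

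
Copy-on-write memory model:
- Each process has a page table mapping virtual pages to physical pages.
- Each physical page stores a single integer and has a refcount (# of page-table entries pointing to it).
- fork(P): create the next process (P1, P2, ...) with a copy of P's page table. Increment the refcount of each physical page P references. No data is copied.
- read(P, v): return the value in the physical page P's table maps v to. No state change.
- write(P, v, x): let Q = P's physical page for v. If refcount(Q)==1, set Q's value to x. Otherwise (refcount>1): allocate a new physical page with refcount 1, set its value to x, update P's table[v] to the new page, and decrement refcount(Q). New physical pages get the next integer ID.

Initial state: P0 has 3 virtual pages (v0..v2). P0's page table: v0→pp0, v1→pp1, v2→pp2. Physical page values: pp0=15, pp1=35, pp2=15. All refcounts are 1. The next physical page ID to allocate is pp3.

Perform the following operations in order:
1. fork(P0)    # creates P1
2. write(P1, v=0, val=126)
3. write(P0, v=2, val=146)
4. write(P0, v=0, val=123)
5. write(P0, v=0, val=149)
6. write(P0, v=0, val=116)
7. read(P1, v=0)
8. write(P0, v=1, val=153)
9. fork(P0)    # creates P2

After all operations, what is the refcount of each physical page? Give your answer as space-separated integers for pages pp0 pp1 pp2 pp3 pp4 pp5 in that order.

Answer: 2 1 1 1 2 2

Derivation:
Op 1: fork(P0) -> P1. 3 ppages; refcounts: pp0:2 pp1:2 pp2:2
Op 2: write(P1, v0, 126). refcount(pp0)=2>1 -> COPY to pp3. 4 ppages; refcounts: pp0:1 pp1:2 pp2:2 pp3:1
Op 3: write(P0, v2, 146). refcount(pp2)=2>1 -> COPY to pp4. 5 ppages; refcounts: pp0:1 pp1:2 pp2:1 pp3:1 pp4:1
Op 4: write(P0, v0, 123). refcount(pp0)=1 -> write in place. 5 ppages; refcounts: pp0:1 pp1:2 pp2:1 pp3:1 pp4:1
Op 5: write(P0, v0, 149). refcount(pp0)=1 -> write in place. 5 ppages; refcounts: pp0:1 pp1:2 pp2:1 pp3:1 pp4:1
Op 6: write(P0, v0, 116). refcount(pp0)=1 -> write in place. 5 ppages; refcounts: pp0:1 pp1:2 pp2:1 pp3:1 pp4:1
Op 7: read(P1, v0) -> 126. No state change.
Op 8: write(P0, v1, 153). refcount(pp1)=2>1 -> COPY to pp5. 6 ppages; refcounts: pp0:1 pp1:1 pp2:1 pp3:1 pp4:1 pp5:1
Op 9: fork(P0) -> P2. 6 ppages; refcounts: pp0:2 pp1:1 pp2:1 pp3:1 pp4:2 pp5:2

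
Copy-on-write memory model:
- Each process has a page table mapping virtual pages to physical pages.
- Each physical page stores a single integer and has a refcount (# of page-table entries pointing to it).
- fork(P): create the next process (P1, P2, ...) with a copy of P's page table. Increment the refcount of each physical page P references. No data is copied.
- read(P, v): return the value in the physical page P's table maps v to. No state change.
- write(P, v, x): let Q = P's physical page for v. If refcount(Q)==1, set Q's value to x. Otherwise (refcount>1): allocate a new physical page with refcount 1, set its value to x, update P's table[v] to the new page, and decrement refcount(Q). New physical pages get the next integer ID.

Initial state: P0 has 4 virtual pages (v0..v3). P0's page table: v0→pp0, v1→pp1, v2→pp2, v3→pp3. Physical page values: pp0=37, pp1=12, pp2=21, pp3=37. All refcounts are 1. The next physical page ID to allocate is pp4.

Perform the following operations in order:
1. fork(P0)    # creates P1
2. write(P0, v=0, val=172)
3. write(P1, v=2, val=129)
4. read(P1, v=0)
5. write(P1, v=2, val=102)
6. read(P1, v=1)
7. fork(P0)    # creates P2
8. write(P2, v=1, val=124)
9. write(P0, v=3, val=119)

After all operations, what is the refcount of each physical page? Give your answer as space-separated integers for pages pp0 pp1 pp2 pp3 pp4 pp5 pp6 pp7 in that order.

Op 1: fork(P0) -> P1. 4 ppages; refcounts: pp0:2 pp1:2 pp2:2 pp3:2
Op 2: write(P0, v0, 172). refcount(pp0)=2>1 -> COPY to pp4. 5 ppages; refcounts: pp0:1 pp1:2 pp2:2 pp3:2 pp4:1
Op 3: write(P1, v2, 129). refcount(pp2)=2>1 -> COPY to pp5. 6 ppages; refcounts: pp0:1 pp1:2 pp2:1 pp3:2 pp4:1 pp5:1
Op 4: read(P1, v0) -> 37. No state change.
Op 5: write(P1, v2, 102). refcount(pp5)=1 -> write in place. 6 ppages; refcounts: pp0:1 pp1:2 pp2:1 pp3:2 pp4:1 pp5:1
Op 6: read(P1, v1) -> 12. No state change.
Op 7: fork(P0) -> P2. 6 ppages; refcounts: pp0:1 pp1:3 pp2:2 pp3:3 pp4:2 pp5:1
Op 8: write(P2, v1, 124). refcount(pp1)=3>1 -> COPY to pp6. 7 ppages; refcounts: pp0:1 pp1:2 pp2:2 pp3:3 pp4:2 pp5:1 pp6:1
Op 9: write(P0, v3, 119). refcount(pp3)=3>1 -> COPY to pp7. 8 ppages; refcounts: pp0:1 pp1:2 pp2:2 pp3:2 pp4:2 pp5:1 pp6:1 pp7:1

Answer: 1 2 2 2 2 1 1 1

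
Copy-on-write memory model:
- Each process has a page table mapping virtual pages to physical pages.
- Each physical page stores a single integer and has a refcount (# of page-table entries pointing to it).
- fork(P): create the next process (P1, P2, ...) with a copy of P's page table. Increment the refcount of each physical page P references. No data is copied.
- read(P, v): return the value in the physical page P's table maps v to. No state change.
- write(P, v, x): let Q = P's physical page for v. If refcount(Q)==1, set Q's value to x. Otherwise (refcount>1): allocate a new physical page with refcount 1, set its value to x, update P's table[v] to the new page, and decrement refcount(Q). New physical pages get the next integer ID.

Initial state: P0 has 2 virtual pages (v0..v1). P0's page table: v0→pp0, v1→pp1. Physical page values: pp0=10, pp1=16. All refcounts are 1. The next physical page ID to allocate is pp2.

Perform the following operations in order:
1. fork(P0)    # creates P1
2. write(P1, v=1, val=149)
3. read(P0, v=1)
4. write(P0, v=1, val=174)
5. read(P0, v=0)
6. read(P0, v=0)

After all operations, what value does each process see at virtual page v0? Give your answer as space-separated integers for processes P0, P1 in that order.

Answer: 10 10

Derivation:
Op 1: fork(P0) -> P1. 2 ppages; refcounts: pp0:2 pp1:2
Op 2: write(P1, v1, 149). refcount(pp1)=2>1 -> COPY to pp2. 3 ppages; refcounts: pp0:2 pp1:1 pp2:1
Op 3: read(P0, v1) -> 16. No state change.
Op 4: write(P0, v1, 174). refcount(pp1)=1 -> write in place. 3 ppages; refcounts: pp0:2 pp1:1 pp2:1
Op 5: read(P0, v0) -> 10. No state change.
Op 6: read(P0, v0) -> 10. No state change.
P0: v0 -> pp0 = 10
P1: v0 -> pp0 = 10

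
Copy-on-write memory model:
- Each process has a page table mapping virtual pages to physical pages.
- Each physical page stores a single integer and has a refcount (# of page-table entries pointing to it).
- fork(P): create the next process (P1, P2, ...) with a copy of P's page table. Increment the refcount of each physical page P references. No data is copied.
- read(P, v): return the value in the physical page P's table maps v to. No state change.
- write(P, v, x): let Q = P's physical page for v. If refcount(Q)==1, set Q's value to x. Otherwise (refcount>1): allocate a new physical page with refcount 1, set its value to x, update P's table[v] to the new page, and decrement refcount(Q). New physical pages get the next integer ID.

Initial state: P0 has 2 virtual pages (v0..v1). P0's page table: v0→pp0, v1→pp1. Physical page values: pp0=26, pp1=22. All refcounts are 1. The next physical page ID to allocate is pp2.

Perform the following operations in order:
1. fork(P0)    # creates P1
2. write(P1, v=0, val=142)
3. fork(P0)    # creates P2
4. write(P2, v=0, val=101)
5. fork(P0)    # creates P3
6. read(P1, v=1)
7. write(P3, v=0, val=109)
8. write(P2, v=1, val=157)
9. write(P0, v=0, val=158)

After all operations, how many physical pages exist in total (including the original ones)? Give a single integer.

Answer: 6

Derivation:
Op 1: fork(P0) -> P1. 2 ppages; refcounts: pp0:2 pp1:2
Op 2: write(P1, v0, 142). refcount(pp0)=2>1 -> COPY to pp2. 3 ppages; refcounts: pp0:1 pp1:2 pp2:1
Op 3: fork(P0) -> P2. 3 ppages; refcounts: pp0:2 pp1:3 pp2:1
Op 4: write(P2, v0, 101). refcount(pp0)=2>1 -> COPY to pp3. 4 ppages; refcounts: pp0:1 pp1:3 pp2:1 pp3:1
Op 5: fork(P0) -> P3. 4 ppages; refcounts: pp0:2 pp1:4 pp2:1 pp3:1
Op 6: read(P1, v1) -> 22. No state change.
Op 7: write(P3, v0, 109). refcount(pp0)=2>1 -> COPY to pp4. 5 ppages; refcounts: pp0:1 pp1:4 pp2:1 pp3:1 pp4:1
Op 8: write(P2, v1, 157). refcount(pp1)=4>1 -> COPY to pp5. 6 ppages; refcounts: pp0:1 pp1:3 pp2:1 pp3:1 pp4:1 pp5:1
Op 9: write(P0, v0, 158). refcount(pp0)=1 -> write in place. 6 ppages; refcounts: pp0:1 pp1:3 pp2:1 pp3:1 pp4:1 pp5:1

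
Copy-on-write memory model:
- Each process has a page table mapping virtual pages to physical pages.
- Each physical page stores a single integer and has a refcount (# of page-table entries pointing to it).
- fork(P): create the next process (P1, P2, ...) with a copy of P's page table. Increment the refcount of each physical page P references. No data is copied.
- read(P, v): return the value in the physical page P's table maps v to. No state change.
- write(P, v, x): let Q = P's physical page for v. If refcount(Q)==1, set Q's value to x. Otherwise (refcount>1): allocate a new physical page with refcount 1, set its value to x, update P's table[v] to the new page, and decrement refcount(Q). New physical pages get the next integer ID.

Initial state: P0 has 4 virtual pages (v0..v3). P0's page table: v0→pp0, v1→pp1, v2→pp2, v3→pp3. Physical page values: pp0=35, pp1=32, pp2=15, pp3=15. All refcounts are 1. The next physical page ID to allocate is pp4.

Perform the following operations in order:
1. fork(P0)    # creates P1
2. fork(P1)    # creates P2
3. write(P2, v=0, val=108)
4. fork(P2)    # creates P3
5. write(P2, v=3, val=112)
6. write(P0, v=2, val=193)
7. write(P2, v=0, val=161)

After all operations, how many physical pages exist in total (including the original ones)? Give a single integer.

Op 1: fork(P0) -> P1. 4 ppages; refcounts: pp0:2 pp1:2 pp2:2 pp3:2
Op 2: fork(P1) -> P2. 4 ppages; refcounts: pp0:3 pp1:3 pp2:3 pp3:3
Op 3: write(P2, v0, 108). refcount(pp0)=3>1 -> COPY to pp4. 5 ppages; refcounts: pp0:2 pp1:3 pp2:3 pp3:3 pp4:1
Op 4: fork(P2) -> P3. 5 ppages; refcounts: pp0:2 pp1:4 pp2:4 pp3:4 pp4:2
Op 5: write(P2, v3, 112). refcount(pp3)=4>1 -> COPY to pp5. 6 ppages; refcounts: pp0:2 pp1:4 pp2:4 pp3:3 pp4:2 pp5:1
Op 6: write(P0, v2, 193). refcount(pp2)=4>1 -> COPY to pp6. 7 ppages; refcounts: pp0:2 pp1:4 pp2:3 pp3:3 pp4:2 pp5:1 pp6:1
Op 7: write(P2, v0, 161). refcount(pp4)=2>1 -> COPY to pp7. 8 ppages; refcounts: pp0:2 pp1:4 pp2:3 pp3:3 pp4:1 pp5:1 pp6:1 pp7:1

Answer: 8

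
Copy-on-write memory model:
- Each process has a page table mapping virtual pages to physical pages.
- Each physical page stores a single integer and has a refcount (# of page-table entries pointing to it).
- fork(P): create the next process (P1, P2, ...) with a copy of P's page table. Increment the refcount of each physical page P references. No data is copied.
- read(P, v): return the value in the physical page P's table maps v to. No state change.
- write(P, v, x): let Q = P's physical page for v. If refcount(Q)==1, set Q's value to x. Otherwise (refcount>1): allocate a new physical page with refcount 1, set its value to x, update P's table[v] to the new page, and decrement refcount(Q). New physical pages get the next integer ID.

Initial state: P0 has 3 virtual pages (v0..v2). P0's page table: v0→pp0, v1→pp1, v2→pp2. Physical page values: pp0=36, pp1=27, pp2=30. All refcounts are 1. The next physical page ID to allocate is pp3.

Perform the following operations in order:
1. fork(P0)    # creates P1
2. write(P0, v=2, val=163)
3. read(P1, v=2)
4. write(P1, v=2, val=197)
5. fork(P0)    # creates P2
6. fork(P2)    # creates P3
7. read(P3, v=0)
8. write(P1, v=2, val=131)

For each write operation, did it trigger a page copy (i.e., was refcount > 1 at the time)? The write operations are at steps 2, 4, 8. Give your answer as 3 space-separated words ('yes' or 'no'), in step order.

Op 1: fork(P0) -> P1. 3 ppages; refcounts: pp0:2 pp1:2 pp2:2
Op 2: write(P0, v2, 163). refcount(pp2)=2>1 -> COPY to pp3. 4 ppages; refcounts: pp0:2 pp1:2 pp2:1 pp3:1
Op 3: read(P1, v2) -> 30. No state change.
Op 4: write(P1, v2, 197). refcount(pp2)=1 -> write in place. 4 ppages; refcounts: pp0:2 pp1:2 pp2:1 pp3:1
Op 5: fork(P0) -> P2. 4 ppages; refcounts: pp0:3 pp1:3 pp2:1 pp3:2
Op 6: fork(P2) -> P3. 4 ppages; refcounts: pp0:4 pp1:4 pp2:1 pp3:3
Op 7: read(P3, v0) -> 36. No state change.
Op 8: write(P1, v2, 131). refcount(pp2)=1 -> write in place. 4 ppages; refcounts: pp0:4 pp1:4 pp2:1 pp3:3

yes no no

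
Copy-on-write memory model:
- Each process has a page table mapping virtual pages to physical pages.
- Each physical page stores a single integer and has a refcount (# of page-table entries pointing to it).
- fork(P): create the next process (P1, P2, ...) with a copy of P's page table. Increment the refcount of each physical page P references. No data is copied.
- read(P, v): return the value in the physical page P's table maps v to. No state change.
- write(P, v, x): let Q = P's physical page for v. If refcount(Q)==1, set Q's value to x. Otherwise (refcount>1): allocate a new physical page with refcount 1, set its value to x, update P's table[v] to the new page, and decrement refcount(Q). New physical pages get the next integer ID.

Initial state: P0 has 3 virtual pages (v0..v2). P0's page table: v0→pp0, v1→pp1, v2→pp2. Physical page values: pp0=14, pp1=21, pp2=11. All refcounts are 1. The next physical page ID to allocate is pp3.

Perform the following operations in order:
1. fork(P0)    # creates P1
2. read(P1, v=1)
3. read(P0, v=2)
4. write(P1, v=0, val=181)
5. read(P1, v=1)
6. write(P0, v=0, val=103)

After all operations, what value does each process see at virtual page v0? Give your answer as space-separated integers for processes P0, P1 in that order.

Answer: 103 181

Derivation:
Op 1: fork(P0) -> P1. 3 ppages; refcounts: pp0:2 pp1:2 pp2:2
Op 2: read(P1, v1) -> 21. No state change.
Op 3: read(P0, v2) -> 11. No state change.
Op 4: write(P1, v0, 181). refcount(pp0)=2>1 -> COPY to pp3. 4 ppages; refcounts: pp0:1 pp1:2 pp2:2 pp3:1
Op 5: read(P1, v1) -> 21. No state change.
Op 6: write(P0, v0, 103). refcount(pp0)=1 -> write in place. 4 ppages; refcounts: pp0:1 pp1:2 pp2:2 pp3:1
P0: v0 -> pp0 = 103
P1: v0 -> pp3 = 181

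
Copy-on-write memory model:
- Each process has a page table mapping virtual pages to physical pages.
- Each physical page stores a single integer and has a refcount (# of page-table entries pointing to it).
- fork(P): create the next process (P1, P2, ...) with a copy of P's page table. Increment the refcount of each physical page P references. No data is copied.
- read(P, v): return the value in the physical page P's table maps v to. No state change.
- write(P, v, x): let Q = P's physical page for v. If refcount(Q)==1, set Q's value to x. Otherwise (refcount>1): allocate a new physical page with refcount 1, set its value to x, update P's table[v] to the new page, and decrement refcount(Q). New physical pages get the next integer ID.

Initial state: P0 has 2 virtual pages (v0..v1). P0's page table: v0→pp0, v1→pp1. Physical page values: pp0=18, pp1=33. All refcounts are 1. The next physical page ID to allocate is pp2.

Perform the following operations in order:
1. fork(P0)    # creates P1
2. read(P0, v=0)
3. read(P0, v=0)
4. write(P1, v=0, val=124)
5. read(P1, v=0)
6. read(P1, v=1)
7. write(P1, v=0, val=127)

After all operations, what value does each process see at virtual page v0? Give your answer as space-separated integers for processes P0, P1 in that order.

Op 1: fork(P0) -> P1. 2 ppages; refcounts: pp0:2 pp1:2
Op 2: read(P0, v0) -> 18. No state change.
Op 3: read(P0, v0) -> 18. No state change.
Op 4: write(P1, v0, 124). refcount(pp0)=2>1 -> COPY to pp2. 3 ppages; refcounts: pp0:1 pp1:2 pp2:1
Op 5: read(P1, v0) -> 124. No state change.
Op 6: read(P1, v1) -> 33. No state change.
Op 7: write(P1, v0, 127). refcount(pp2)=1 -> write in place. 3 ppages; refcounts: pp0:1 pp1:2 pp2:1
P0: v0 -> pp0 = 18
P1: v0 -> pp2 = 127

Answer: 18 127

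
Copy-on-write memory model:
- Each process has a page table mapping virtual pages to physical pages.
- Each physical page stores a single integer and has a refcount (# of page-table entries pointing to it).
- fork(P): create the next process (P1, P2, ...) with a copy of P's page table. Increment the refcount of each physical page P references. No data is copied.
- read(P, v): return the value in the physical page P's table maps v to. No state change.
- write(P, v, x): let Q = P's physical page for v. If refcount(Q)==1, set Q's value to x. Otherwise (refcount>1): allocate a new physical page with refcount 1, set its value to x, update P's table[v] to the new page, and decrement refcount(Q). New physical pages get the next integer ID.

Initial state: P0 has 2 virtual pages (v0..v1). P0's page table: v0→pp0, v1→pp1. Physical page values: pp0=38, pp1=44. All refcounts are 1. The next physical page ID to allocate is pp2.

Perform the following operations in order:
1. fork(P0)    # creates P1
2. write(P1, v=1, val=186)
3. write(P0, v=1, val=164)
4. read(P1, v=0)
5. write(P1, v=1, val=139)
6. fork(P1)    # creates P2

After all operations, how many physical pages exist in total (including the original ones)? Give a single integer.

Answer: 3

Derivation:
Op 1: fork(P0) -> P1. 2 ppages; refcounts: pp0:2 pp1:2
Op 2: write(P1, v1, 186). refcount(pp1)=2>1 -> COPY to pp2. 3 ppages; refcounts: pp0:2 pp1:1 pp2:1
Op 3: write(P0, v1, 164). refcount(pp1)=1 -> write in place. 3 ppages; refcounts: pp0:2 pp1:1 pp2:1
Op 4: read(P1, v0) -> 38. No state change.
Op 5: write(P1, v1, 139). refcount(pp2)=1 -> write in place. 3 ppages; refcounts: pp0:2 pp1:1 pp2:1
Op 6: fork(P1) -> P2. 3 ppages; refcounts: pp0:3 pp1:1 pp2:2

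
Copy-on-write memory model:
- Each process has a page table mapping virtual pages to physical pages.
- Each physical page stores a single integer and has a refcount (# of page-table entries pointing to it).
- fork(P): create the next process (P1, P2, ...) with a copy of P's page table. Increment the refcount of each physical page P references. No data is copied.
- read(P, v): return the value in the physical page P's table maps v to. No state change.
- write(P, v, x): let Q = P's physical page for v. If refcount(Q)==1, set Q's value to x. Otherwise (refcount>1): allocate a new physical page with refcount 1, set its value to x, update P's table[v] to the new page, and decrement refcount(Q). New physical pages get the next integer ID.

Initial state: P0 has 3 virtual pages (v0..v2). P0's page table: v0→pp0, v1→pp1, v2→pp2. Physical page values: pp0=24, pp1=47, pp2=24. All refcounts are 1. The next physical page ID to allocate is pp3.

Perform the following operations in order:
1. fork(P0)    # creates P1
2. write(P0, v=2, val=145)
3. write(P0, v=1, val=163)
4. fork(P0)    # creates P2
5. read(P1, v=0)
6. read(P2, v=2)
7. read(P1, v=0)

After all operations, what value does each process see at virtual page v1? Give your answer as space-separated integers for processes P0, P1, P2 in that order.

Op 1: fork(P0) -> P1. 3 ppages; refcounts: pp0:2 pp1:2 pp2:2
Op 2: write(P0, v2, 145). refcount(pp2)=2>1 -> COPY to pp3. 4 ppages; refcounts: pp0:2 pp1:2 pp2:1 pp3:1
Op 3: write(P0, v1, 163). refcount(pp1)=2>1 -> COPY to pp4. 5 ppages; refcounts: pp0:2 pp1:1 pp2:1 pp3:1 pp4:1
Op 4: fork(P0) -> P2. 5 ppages; refcounts: pp0:3 pp1:1 pp2:1 pp3:2 pp4:2
Op 5: read(P1, v0) -> 24. No state change.
Op 6: read(P2, v2) -> 145. No state change.
Op 7: read(P1, v0) -> 24. No state change.
P0: v1 -> pp4 = 163
P1: v1 -> pp1 = 47
P2: v1 -> pp4 = 163

Answer: 163 47 163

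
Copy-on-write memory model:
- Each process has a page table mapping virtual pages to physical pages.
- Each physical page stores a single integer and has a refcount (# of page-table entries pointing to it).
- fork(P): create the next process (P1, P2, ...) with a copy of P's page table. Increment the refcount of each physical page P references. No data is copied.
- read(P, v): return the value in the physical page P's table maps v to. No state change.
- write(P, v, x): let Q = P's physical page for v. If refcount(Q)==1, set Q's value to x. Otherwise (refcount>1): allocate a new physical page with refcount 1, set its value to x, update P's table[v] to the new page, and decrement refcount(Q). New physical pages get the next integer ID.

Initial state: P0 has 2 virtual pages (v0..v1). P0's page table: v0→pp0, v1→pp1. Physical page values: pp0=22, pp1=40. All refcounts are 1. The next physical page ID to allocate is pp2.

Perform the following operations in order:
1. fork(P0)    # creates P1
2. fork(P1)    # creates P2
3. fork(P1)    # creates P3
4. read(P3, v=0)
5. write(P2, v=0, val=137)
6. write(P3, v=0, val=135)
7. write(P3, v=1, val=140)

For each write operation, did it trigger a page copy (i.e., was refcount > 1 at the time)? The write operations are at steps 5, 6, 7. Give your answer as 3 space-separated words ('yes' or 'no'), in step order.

Op 1: fork(P0) -> P1. 2 ppages; refcounts: pp0:2 pp1:2
Op 2: fork(P1) -> P2. 2 ppages; refcounts: pp0:3 pp1:3
Op 3: fork(P1) -> P3. 2 ppages; refcounts: pp0:4 pp1:4
Op 4: read(P3, v0) -> 22. No state change.
Op 5: write(P2, v0, 137). refcount(pp0)=4>1 -> COPY to pp2. 3 ppages; refcounts: pp0:3 pp1:4 pp2:1
Op 6: write(P3, v0, 135). refcount(pp0)=3>1 -> COPY to pp3. 4 ppages; refcounts: pp0:2 pp1:4 pp2:1 pp3:1
Op 7: write(P3, v1, 140). refcount(pp1)=4>1 -> COPY to pp4. 5 ppages; refcounts: pp0:2 pp1:3 pp2:1 pp3:1 pp4:1

yes yes yes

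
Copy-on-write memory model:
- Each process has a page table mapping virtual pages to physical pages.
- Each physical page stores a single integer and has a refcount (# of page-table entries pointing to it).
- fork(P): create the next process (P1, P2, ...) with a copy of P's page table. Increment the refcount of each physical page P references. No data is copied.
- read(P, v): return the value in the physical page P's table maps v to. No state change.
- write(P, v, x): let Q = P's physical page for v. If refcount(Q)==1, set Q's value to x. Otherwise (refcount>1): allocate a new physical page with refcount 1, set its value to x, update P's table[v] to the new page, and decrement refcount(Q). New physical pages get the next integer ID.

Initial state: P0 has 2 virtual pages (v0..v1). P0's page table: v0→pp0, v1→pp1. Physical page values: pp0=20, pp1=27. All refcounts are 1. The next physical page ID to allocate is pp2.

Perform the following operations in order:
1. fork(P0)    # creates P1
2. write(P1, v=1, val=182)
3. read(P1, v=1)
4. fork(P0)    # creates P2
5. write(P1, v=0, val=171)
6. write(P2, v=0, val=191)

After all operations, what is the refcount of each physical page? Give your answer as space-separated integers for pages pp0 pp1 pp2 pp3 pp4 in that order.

Op 1: fork(P0) -> P1. 2 ppages; refcounts: pp0:2 pp1:2
Op 2: write(P1, v1, 182). refcount(pp1)=2>1 -> COPY to pp2. 3 ppages; refcounts: pp0:2 pp1:1 pp2:1
Op 3: read(P1, v1) -> 182. No state change.
Op 4: fork(P0) -> P2. 3 ppages; refcounts: pp0:3 pp1:2 pp2:1
Op 5: write(P1, v0, 171). refcount(pp0)=3>1 -> COPY to pp3. 4 ppages; refcounts: pp0:2 pp1:2 pp2:1 pp3:1
Op 6: write(P2, v0, 191). refcount(pp0)=2>1 -> COPY to pp4. 5 ppages; refcounts: pp0:1 pp1:2 pp2:1 pp3:1 pp4:1

Answer: 1 2 1 1 1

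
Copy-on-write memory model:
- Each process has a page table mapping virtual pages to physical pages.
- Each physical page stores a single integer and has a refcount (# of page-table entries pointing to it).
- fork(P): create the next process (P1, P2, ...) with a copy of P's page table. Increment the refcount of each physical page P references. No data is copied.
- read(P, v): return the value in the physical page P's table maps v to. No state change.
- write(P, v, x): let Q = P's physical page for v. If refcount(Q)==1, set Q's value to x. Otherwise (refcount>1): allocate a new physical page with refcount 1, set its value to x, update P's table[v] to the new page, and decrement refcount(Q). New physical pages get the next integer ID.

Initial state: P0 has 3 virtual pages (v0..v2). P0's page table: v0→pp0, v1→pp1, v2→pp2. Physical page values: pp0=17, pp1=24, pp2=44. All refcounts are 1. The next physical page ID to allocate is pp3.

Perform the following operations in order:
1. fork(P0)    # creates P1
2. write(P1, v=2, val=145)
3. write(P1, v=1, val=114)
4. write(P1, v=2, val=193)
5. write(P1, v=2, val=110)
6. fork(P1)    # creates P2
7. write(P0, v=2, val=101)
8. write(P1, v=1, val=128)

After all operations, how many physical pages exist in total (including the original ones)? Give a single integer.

Op 1: fork(P0) -> P1. 3 ppages; refcounts: pp0:2 pp1:2 pp2:2
Op 2: write(P1, v2, 145). refcount(pp2)=2>1 -> COPY to pp3. 4 ppages; refcounts: pp0:2 pp1:2 pp2:1 pp3:1
Op 3: write(P1, v1, 114). refcount(pp1)=2>1 -> COPY to pp4. 5 ppages; refcounts: pp0:2 pp1:1 pp2:1 pp3:1 pp4:1
Op 4: write(P1, v2, 193). refcount(pp3)=1 -> write in place. 5 ppages; refcounts: pp0:2 pp1:1 pp2:1 pp3:1 pp4:1
Op 5: write(P1, v2, 110). refcount(pp3)=1 -> write in place. 5 ppages; refcounts: pp0:2 pp1:1 pp2:1 pp3:1 pp4:1
Op 6: fork(P1) -> P2. 5 ppages; refcounts: pp0:3 pp1:1 pp2:1 pp3:2 pp4:2
Op 7: write(P0, v2, 101). refcount(pp2)=1 -> write in place. 5 ppages; refcounts: pp0:3 pp1:1 pp2:1 pp3:2 pp4:2
Op 8: write(P1, v1, 128). refcount(pp4)=2>1 -> COPY to pp5. 6 ppages; refcounts: pp0:3 pp1:1 pp2:1 pp3:2 pp4:1 pp5:1

Answer: 6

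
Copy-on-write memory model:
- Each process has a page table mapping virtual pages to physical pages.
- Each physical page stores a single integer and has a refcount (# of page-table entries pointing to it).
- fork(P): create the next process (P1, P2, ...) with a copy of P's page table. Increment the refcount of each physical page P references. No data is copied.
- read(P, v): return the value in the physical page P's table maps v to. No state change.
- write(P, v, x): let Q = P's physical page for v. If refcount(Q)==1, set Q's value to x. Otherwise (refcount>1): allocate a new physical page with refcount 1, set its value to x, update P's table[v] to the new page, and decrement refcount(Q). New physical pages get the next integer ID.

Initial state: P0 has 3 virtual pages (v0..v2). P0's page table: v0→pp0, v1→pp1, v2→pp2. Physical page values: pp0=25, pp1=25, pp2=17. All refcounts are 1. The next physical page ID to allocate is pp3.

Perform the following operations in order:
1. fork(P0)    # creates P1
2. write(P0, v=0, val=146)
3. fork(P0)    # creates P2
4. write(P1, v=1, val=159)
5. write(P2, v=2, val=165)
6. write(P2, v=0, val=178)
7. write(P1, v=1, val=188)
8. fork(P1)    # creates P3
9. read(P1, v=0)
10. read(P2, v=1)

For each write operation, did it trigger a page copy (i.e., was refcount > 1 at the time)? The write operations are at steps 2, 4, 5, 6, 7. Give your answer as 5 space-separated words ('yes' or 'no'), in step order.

Op 1: fork(P0) -> P1. 3 ppages; refcounts: pp0:2 pp1:2 pp2:2
Op 2: write(P0, v0, 146). refcount(pp0)=2>1 -> COPY to pp3. 4 ppages; refcounts: pp0:1 pp1:2 pp2:2 pp3:1
Op 3: fork(P0) -> P2. 4 ppages; refcounts: pp0:1 pp1:3 pp2:3 pp3:2
Op 4: write(P1, v1, 159). refcount(pp1)=3>1 -> COPY to pp4. 5 ppages; refcounts: pp0:1 pp1:2 pp2:3 pp3:2 pp4:1
Op 5: write(P2, v2, 165). refcount(pp2)=3>1 -> COPY to pp5. 6 ppages; refcounts: pp0:1 pp1:2 pp2:2 pp3:2 pp4:1 pp5:1
Op 6: write(P2, v0, 178). refcount(pp3)=2>1 -> COPY to pp6. 7 ppages; refcounts: pp0:1 pp1:2 pp2:2 pp3:1 pp4:1 pp5:1 pp6:1
Op 7: write(P1, v1, 188). refcount(pp4)=1 -> write in place. 7 ppages; refcounts: pp0:1 pp1:2 pp2:2 pp3:1 pp4:1 pp5:1 pp6:1
Op 8: fork(P1) -> P3. 7 ppages; refcounts: pp0:2 pp1:2 pp2:3 pp3:1 pp4:2 pp5:1 pp6:1
Op 9: read(P1, v0) -> 25. No state change.
Op 10: read(P2, v1) -> 25. No state change.

yes yes yes yes no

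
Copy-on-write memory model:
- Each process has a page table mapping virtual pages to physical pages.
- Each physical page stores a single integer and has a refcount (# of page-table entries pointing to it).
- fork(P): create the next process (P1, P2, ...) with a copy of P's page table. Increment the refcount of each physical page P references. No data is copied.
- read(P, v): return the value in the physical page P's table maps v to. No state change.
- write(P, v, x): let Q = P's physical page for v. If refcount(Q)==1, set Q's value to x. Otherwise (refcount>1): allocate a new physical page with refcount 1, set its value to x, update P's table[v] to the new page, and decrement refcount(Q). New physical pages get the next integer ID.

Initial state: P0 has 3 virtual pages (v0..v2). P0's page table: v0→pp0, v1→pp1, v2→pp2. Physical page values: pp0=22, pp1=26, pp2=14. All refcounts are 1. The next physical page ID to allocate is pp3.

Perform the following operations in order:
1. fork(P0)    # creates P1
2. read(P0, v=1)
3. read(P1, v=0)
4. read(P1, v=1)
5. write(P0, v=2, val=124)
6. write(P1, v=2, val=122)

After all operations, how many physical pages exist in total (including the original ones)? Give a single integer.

Op 1: fork(P0) -> P1. 3 ppages; refcounts: pp0:2 pp1:2 pp2:2
Op 2: read(P0, v1) -> 26. No state change.
Op 3: read(P1, v0) -> 22. No state change.
Op 4: read(P1, v1) -> 26. No state change.
Op 5: write(P0, v2, 124). refcount(pp2)=2>1 -> COPY to pp3. 4 ppages; refcounts: pp0:2 pp1:2 pp2:1 pp3:1
Op 6: write(P1, v2, 122). refcount(pp2)=1 -> write in place. 4 ppages; refcounts: pp0:2 pp1:2 pp2:1 pp3:1

Answer: 4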